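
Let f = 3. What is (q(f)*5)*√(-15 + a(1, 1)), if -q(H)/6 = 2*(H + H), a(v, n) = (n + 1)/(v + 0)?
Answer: -360*I*√13 ≈ -1298.0*I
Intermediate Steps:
a(v, n) = (1 + n)/v
q(H) = -24*H (q(H) = -12*(H + H) = -12*2*H = -24*H)
(q(f)*5)*√(-15 + a(1, 1)) = (-24*3*5)*√(-15 + (1 + 1)/1) = (-72*5)*√(-15 + 1*2) = -360*√(-15 + 2) = -360*I*√13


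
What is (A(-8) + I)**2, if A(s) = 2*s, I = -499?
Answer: 265225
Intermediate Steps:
(A(-8) + I)**2 = (2*(-8) - 499)**2 = (-16 - 499)**2 = (-515)**2 = 265225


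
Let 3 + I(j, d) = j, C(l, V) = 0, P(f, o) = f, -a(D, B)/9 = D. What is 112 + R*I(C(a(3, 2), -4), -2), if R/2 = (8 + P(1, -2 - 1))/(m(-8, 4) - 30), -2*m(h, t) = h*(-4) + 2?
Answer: 5318/47 ≈ 113.15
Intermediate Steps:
a(D, B) = -9*D
m(h, t) = -1 + 2*h (m(h, t) = -(h*(-4) + 2)/2 = -(-4*h + 2)/2 = -(2 - 4*h)/2 = -1 + 2*h)
I(j, d) = -3 + j
R = -18/47 (R = 2*((8 + 1)/((-1 + 2*(-8)) - 30)) = 2*(9/((-1 - 16) - 30)) = 2*(9/(-17 - 30)) = 2*(9/(-47)) = 2*(9*(-1/47)) = 2*(-9/47) = -18/47 ≈ -0.38298)
112 + R*I(C(a(3, 2), -4), -2) = 112 - 18*(-3 + 0)/47 = 112 - 18/47*(-3) = 112 + 54/47 = 5318/47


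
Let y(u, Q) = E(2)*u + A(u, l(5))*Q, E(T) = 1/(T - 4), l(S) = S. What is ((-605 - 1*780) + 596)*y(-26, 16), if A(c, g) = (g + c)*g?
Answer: 1315263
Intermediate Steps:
E(T) = 1/(-4 + T)
A(c, g) = g*(c + g) (A(c, g) = (c + g)*g = g*(c + g))
y(u, Q) = -u/2 + Q*(25 + 5*u) (y(u, Q) = u/(-4 + 2) + (5*(u + 5))*Q = u/(-2) + (5*(5 + u))*Q = -u/2 + (25 + 5*u)*Q = -u/2 + Q*(25 + 5*u))
((-605 - 1*780) + 596)*y(-26, 16) = ((-605 - 1*780) + 596)*(-½*(-26) + 5*16*(5 - 26)) = ((-605 - 780) + 596)*(13 + 5*16*(-21)) = (-1385 + 596)*(13 - 1680) = -789*(-1667) = 1315263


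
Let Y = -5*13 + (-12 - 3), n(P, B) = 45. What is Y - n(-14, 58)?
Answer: -125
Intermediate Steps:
Y = -80 (Y = -65 - 15 = -80)
Y - n(-14, 58) = -80 - 1*45 = -80 - 45 = -125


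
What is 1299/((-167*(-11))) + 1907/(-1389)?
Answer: -1698848/2551593 ≈ -0.66580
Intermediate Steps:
1299/((-167*(-11))) + 1907/(-1389) = 1299/1837 + 1907*(-1/1389) = 1299*(1/1837) - 1907/1389 = 1299/1837 - 1907/1389 = -1698848/2551593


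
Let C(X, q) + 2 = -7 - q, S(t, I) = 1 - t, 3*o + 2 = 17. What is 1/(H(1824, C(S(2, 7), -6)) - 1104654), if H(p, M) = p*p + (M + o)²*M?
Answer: 1/2222310 ≈ 4.4998e-7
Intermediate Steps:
o = 5 (o = -⅔ + (⅓)*17 = -⅔ + 17/3 = 5)
C(X, q) = -9 - q (C(X, q) = -2 + (-7 - q) = -9 - q)
H(p, M) = p² + M*(5 + M)² (H(p, M) = p*p + (M + 5)²*M = p² + (5 + M)²*M = p² + M*(5 + M)²)
1/(H(1824, C(S(2, 7), -6)) - 1104654) = 1/((1824² + (-9 - 1*(-6))*(5 + (-9 - 1*(-6)))²) - 1104654) = 1/((3326976 + (-9 + 6)*(5 + (-9 + 6))²) - 1104654) = 1/((3326976 - 3*(5 - 3)²) - 1104654) = 1/((3326976 - 3*2²) - 1104654) = 1/((3326976 - 3*4) - 1104654) = 1/((3326976 - 12) - 1104654) = 1/(3326964 - 1104654) = 1/2222310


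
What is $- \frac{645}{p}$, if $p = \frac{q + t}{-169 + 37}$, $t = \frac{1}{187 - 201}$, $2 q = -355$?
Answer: $- \frac{54180}{113} \approx -479.47$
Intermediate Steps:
$q = - \frac{355}{2}$ ($q = \frac{1}{2} \left(-355\right) = - \frac{355}{2} \approx -177.5$)
$t = - \frac{1}{14}$ ($t = \frac{1}{-14} = - \frac{1}{14} \approx -0.071429$)
$p = \frac{113}{84}$ ($p = \frac{- \frac{355}{2} - \frac{1}{14}}{-169 + 37} = - \frac{1243}{7 \left(-132\right)} = \left(- \frac{1243}{7}\right) \left(- \frac{1}{132}\right) = \frac{113}{84} \approx 1.3452$)
$- \frac{645}{p} = - \frac{645}{\frac{113}{84}} = \left(-645\right) \frac{84}{113} = - \frac{54180}{113}$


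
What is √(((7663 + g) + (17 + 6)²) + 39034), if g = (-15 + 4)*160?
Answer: √45466 ≈ 213.23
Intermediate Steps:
g = -1760 (g = -11*160 = -1760)
√(((7663 + g) + (17 + 6)²) + 39034) = √(((7663 - 1760) + (17 + 6)²) + 39034) = √((5903 + 23²) + 39034) = √((5903 + 529) + 39034) = √(6432 + 39034) = √45466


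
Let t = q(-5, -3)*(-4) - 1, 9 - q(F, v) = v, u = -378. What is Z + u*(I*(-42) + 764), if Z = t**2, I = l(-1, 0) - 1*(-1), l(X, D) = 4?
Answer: -207011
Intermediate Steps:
q(F, v) = 9 - v
t = -49 (t = (9 - 1*(-3))*(-4) - 1 = (9 + 3)*(-4) - 1 = 12*(-4) - 1 = -48 - 1 = -49)
I = 5 (I = 4 - 1*(-1) = 4 + 1 = 5)
Z = 2401 (Z = (-49)**2 = 2401)
Z + u*(I*(-42) + 764) = 2401 - 378*(5*(-42) + 764) = 2401 - 378*(-210 + 764) = 2401 - 378*554 = 2401 - 209412 = -207011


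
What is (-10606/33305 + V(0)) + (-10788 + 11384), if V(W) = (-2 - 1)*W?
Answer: 19839174/33305 ≈ 595.68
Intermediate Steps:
V(W) = -3*W
(-10606/33305 + V(0)) + (-10788 + 11384) = (-10606/33305 - 3*0) + (-10788 + 11384) = (-10606*1/33305 + 0) + 596 = (-10606/33305 + 0) + 596 = -10606/33305 + 596 = 19839174/33305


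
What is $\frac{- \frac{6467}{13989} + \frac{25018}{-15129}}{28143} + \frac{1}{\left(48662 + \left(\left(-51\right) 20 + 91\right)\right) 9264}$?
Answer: $- \frac{7333986391703591}{97548545095306785648} \approx -7.5183 \cdot 10^{-5}$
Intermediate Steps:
$\frac{- \frac{6467}{13989} + \frac{25018}{-15129}}{28143} + \frac{1}{\left(48662 + \left(\left(-51\right) 20 + 91\right)\right) 9264} = \left(\left(-6467\right) \frac{1}{13989} + 25018 \left(- \frac{1}{15129}\right)\right) \frac{1}{28143} + \frac{1}{48662 + \left(-1020 + 91\right)} \frac{1}{9264} = \left(- \frac{6467}{13989} - \frac{25018}{15129}\right) \frac{1}{28143} + \frac{1}{48662 - 929} \cdot \frac{1}{9264} = \left(- \frac{149272015}{70546527}\right) \frac{1}{28143} + \frac{1}{47733} \cdot \frac{1}{9264} = - \frac{149272015}{1985390909361} + \frac{1}{47733} \cdot \frac{1}{9264} = - \frac{149272015}{1985390909361} + \frac{1}{442198512} = - \frac{7333986391703591}{97548545095306785648}$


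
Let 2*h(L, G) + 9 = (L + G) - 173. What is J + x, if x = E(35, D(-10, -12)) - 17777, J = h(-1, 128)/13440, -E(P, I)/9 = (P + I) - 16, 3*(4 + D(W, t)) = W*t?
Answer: -98230283/5376 ≈ -18272.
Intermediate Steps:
D(W, t) = -4 + W*t/3 (D(W, t) = -4 + (W*t)/3 = -4 + W*t/3)
E(P, I) = 144 - 9*I - 9*P (E(P, I) = -9*((P + I) - 16) = -9*((I + P) - 16) = -9*(-16 + I + P) = 144 - 9*I - 9*P)
h(L, G) = -91 + G/2 + L/2 (h(L, G) = -9/2 + ((L + G) - 173)/2 = -9/2 + ((G + L) - 173)/2 = -9/2 + (-173 + G + L)/2 = -9/2 + (-173/2 + G/2 + L/2) = -91 + G/2 + L/2)
J = -11/5376 (J = (-91 + (½)*128 + (½)*(-1))/13440 = (-91 + 64 - ½)*(1/13440) = -55/2*1/13440 = -11/5376 ≈ -0.0020461)
x = -18272 (x = (144 - 9*(-4 + (⅓)*(-10)*(-12)) - 9*35) - 17777 = (144 - 9*(-4 + 40) - 315) - 17777 = (144 - 9*36 - 315) - 17777 = (144 - 324 - 315) - 17777 = -495 - 17777 = -18272)
J + x = -11/5376 - 18272 = -98230283/5376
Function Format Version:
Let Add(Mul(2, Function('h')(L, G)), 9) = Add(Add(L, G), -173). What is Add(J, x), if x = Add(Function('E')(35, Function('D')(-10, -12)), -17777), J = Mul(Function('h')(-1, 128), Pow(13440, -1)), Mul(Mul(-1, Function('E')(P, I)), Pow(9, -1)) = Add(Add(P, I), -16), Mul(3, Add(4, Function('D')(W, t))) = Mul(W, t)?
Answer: Rational(-98230283, 5376) ≈ -18272.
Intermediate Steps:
Function('D')(W, t) = Add(-4, Mul(Rational(1, 3), W, t)) (Function('D')(W, t) = Add(-4, Mul(Rational(1, 3), Mul(W, t))) = Add(-4, Mul(Rational(1, 3), W, t)))
Function('E')(P, I) = Add(144, Mul(-9, I), Mul(-9, P)) (Function('E')(P, I) = Mul(-9, Add(Add(P, I), -16)) = Mul(-9, Add(Add(I, P), -16)) = Mul(-9, Add(-16, I, P)) = Add(144, Mul(-9, I), Mul(-9, P)))
Function('h')(L, G) = Add(-91, Mul(Rational(1, 2), G), Mul(Rational(1, 2), L)) (Function('h')(L, G) = Add(Rational(-9, 2), Mul(Rational(1, 2), Add(Add(L, G), -173))) = Add(Rational(-9, 2), Mul(Rational(1, 2), Add(Add(G, L), -173))) = Add(Rational(-9, 2), Mul(Rational(1, 2), Add(-173, G, L))) = Add(Rational(-9, 2), Add(Rational(-173, 2), Mul(Rational(1, 2), G), Mul(Rational(1, 2), L))) = Add(-91, Mul(Rational(1, 2), G), Mul(Rational(1, 2), L)))
J = Rational(-11, 5376) (J = Mul(Add(-91, Mul(Rational(1, 2), 128), Mul(Rational(1, 2), -1)), Pow(13440, -1)) = Mul(Add(-91, 64, Rational(-1, 2)), Rational(1, 13440)) = Mul(Rational(-55, 2), Rational(1, 13440)) = Rational(-11, 5376) ≈ -0.0020461)
x = -18272 (x = Add(Add(144, Mul(-9, Add(-4, Mul(Rational(1, 3), -10, -12))), Mul(-9, 35)), -17777) = Add(Add(144, Mul(-9, Add(-4, 40)), -315), -17777) = Add(Add(144, Mul(-9, 36), -315), -17777) = Add(Add(144, -324, -315), -17777) = Add(-495, -17777) = -18272)
Add(J, x) = Add(Rational(-11, 5376), -18272) = Rational(-98230283, 5376)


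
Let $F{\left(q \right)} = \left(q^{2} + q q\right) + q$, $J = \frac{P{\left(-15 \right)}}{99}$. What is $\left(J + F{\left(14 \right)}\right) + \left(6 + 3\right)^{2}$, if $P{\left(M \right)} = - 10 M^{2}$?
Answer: $\frac{5107}{11} \approx 464.27$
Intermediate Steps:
$J = - \frac{250}{11}$ ($J = \frac{\left(-10\right) \left(-15\right)^{2}}{99} = \left(-10\right) 225 \cdot \frac{1}{99} = \left(-2250\right) \frac{1}{99} = - \frac{250}{11} \approx -22.727$)
$F{\left(q \right)} = q + 2 q^{2}$ ($F{\left(q \right)} = \left(q^{2} + q^{2}\right) + q = 2 q^{2} + q = q + 2 q^{2}$)
$\left(J + F{\left(14 \right)}\right) + \left(6 + 3\right)^{2} = \left(- \frac{250}{11} + 14 \left(1 + 2 \cdot 14\right)\right) + \left(6 + 3\right)^{2} = \left(- \frac{250}{11} + 14 \left(1 + 28\right)\right) + 9^{2} = \left(- \frac{250}{11} + 14 \cdot 29\right) + 81 = \left(- \frac{250}{11} + 406\right) + 81 = \frac{4216}{11} + 81 = \frac{5107}{11}$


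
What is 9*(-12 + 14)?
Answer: 18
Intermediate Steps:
9*(-12 + 14) = 9*2 = 18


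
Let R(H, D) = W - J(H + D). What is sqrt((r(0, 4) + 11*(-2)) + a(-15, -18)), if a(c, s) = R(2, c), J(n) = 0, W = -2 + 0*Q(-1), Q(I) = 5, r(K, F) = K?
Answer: 2*I*sqrt(6) ≈ 4.899*I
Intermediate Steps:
W = -2 (W = -2 + 0*5 = -2 + 0 = -2)
R(H, D) = -2 (R(H, D) = -2 - 1*0 = -2 + 0 = -2)
a(c, s) = -2
sqrt((r(0, 4) + 11*(-2)) + a(-15, -18)) = sqrt((0 + 11*(-2)) - 2) = sqrt((0 - 22) - 2) = sqrt(-22 - 2) = sqrt(-24) = 2*I*sqrt(6)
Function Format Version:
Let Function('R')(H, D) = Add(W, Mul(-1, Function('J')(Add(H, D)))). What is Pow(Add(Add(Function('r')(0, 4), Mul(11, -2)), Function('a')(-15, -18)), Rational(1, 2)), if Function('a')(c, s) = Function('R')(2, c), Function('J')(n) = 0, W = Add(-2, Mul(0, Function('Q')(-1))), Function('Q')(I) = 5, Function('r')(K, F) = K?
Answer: Mul(2, I, Pow(6, Rational(1, 2))) ≈ Mul(4.8990, I)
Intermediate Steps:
W = -2 (W = Add(-2, Mul(0, 5)) = Add(-2, 0) = -2)
Function('R')(H, D) = -2 (Function('R')(H, D) = Add(-2, Mul(-1, 0)) = Add(-2, 0) = -2)
Function('a')(c, s) = -2
Pow(Add(Add(Function('r')(0, 4), Mul(11, -2)), Function('a')(-15, -18)), Rational(1, 2)) = Pow(Add(Add(0, Mul(11, -2)), -2), Rational(1, 2)) = Pow(Add(Add(0, -22), -2), Rational(1, 2)) = Pow(Add(-22, -2), Rational(1, 2)) = Pow(-24, Rational(1, 2)) = Mul(2, I, Pow(6, Rational(1, 2)))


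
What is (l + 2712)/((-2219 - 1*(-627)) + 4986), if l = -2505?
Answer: 207/3394 ≈ 0.060990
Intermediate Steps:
(l + 2712)/((-2219 - 1*(-627)) + 4986) = (-2505 + 2712)/((-2219 - 1*(-627)) + 4986) = 207/((-2219 + 627) + 4986) = 207/(-1592 + 4986) = 207/3394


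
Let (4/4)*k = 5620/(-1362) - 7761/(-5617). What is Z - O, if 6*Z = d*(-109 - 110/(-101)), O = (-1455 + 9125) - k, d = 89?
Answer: -7165441691687/772685754 ≈ -9273.4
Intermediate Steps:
k = -10498529/3825177 (k = 5620/(-1362) - 7761/(-5617) = 5620*(-1/1362) - 7761*(-1/5617) = -2810/681 + 7761/5617 = -10498529/3825177 ≈ -2.7446)
O = 29349606119/3825177 (O = (-1455 + 9125) - 1*(-10498529/3825177) = 7670 + 10498529/3825177 = 29349606119/3825177 ≈ 7672.7)
Z = -323337/202 (Z = (89*(-109 - 110/(-101)))/6 = (89*(-109 - 110*(-1/101)))/6 = (89*(-109 + 110/101))/6 = (89*(-10899/101))/6 = (⅙)*(-970011/101) = -323337/202 ≈ -1600.7)
Z - O = -323337/202 - 1*29349606119/3825177 = -323337/202 - 29349606119/3825177 = -7165441691687/772685754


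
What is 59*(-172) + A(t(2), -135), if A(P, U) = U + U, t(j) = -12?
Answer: -10418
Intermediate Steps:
A(P, U) = 2*U
59*(-172) + A(t(2), -135) = 59*(-172) + 2*(-135) = -10148 - 270 = -10418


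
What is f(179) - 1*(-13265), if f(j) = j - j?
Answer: 13265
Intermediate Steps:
f(j) = 0
f(179) - 1*(-13265) = 0 - 1*(-13265) = 0 + 13265 = 13265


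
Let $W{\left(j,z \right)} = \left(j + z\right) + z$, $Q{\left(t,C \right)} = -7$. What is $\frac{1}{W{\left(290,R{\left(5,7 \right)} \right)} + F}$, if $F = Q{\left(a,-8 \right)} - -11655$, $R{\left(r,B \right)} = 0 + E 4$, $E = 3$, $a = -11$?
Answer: $\frac{1}{11962} \approx 8.3598 \cdot 10^{-5}$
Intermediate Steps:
$R{\left(r,B \right)} = 12$ ($R{\left(r,B \right)} = 0 + 3 \cdot 4 = 0 + 12 = 12$)
$W{\left(j,z \right)} = j + 2 z$
$F = 11648$ ($F = -7 - -11655 = -7 + 11655 = 11648$)
$\frac{1}{W{\left(290,R{\left(5,7 \right)} \right)} + F} = \frac{1}{\left(290 + 2 \cdot 12\right) + 11648} = \frac{1}{\left(290 + 24\right) + 11648} = \frac{1}{314 + 11648} = \frac{1}{11962}$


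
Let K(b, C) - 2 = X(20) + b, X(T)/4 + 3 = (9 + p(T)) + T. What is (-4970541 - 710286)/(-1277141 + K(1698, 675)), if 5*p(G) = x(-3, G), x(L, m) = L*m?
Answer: 5680827/1275385 ≈ 4.4542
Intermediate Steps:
p(G) = -3*G/5 (p(G) = (-3*G)/5 = -3*G/5)
X(T) = 24 + 8*T/5 (X(T) = -12 + 4*((9 - 3*T/5) + T) = -12 + 4*(9 + 2*T/5) = -12 + (36 + 8*T/5) = 24 + 8*T/5)
K(b, C) = 58 + b (K(b, C) = 2 + ((24 + (8/5)*20) + b) = 2 + ((24 + 32) + b) = 2 + (56 + b) = 58 + b)
(-4970541 - 710286)/(-1277141 + K(1698, 675)) = (-4970541 - 710286)/(-1277141 + (58 + 1698)) = -5680827/(-1277141 + 1756) = -5680827/(-1275385) = -5680827*(-1/1275385) = 5680827/1275385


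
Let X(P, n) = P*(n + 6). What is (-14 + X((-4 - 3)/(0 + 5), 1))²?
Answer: 14161/25 ≈ 566.44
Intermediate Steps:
X(P, n) = P*(6 + n)
(-14 + X((-4 - 3)/(0 + 5), 1))² = (-14 + ((-4 - 3)/(0 + 5))*(6 + 1))² = (-14 - 7/5*7)² = (-14 - 49/5)² = (-119/5)² = 14161/25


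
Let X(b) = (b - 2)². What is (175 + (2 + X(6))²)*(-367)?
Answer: -183133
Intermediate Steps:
X(b) = (-2 + b)²
(175 + (2 + X(6))²)*(-367) = (175 + (2 + (-2 + 6)²)²)*(-367) = (175 + (2 + 4²)²)*(-367) = (175 + (2 + 16)²)*(-367) = (175 + 18²)*(-367) = (175 + 324)*(-367) = 499*(-367) = -183133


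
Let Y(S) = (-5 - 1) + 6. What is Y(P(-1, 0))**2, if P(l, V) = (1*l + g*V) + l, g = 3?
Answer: 0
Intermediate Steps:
P(l, V) = 2*l + 3*V (P(l, V) = (1*l + 3*V) + l = (l + 3*V) + l = 2*l + 3*V)
Y(S) = 0 (Y(S) = -6 + 6 = 0)
Y(P(-1, 0))**2 = 0**2 = 0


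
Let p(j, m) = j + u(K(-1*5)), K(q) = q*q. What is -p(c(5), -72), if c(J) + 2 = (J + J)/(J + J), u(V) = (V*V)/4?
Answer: -621/4 ≈ -155.25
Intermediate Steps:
K(q) = q²
u(V) = V²/4 (u(V) = V²*(¼) = V²/4)
c(J) = -1 (c(J) = -2 + (J + J)/(J + J) = -2 + (2*J)/((2*J)) = -2 + (2*J)*(1/(2*J)) = -2 + 1 = -1)
p(j, m) = 625/4 + j (p(j, m) = j + ((-1*5)²)²/4 = j + ((-5)²)²/4 = j + (¼)*25² = j + (¼)*625 = j + 625/4 = 625/4 + j)
-p(c(5), -72) = -(625/4 - 1) = -1*621/4 = -621/4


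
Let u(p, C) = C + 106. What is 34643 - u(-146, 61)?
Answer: 34476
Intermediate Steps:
u(p, C) = 106 + C
34643 - u(-146, 61) = 34643 - (106 + 61) = 34643 - 1*167 = 34643 - 167 = 34476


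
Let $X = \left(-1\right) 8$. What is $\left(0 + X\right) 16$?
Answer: $-128$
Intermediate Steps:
$X = -8$
$\left(0 + X\right) 16 = \left(0 - 8\right) 16 = \left(-8\right) 16 = -128$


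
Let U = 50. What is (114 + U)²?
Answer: 26896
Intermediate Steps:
(114 + U)² = (114 + 50)² = 164² = 26896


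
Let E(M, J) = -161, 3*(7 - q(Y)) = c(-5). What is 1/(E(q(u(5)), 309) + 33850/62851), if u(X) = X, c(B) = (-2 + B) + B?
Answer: -62851/10085161 ≈ -0.0062320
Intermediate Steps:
c(B) = -2 + 2*B
q(Y) = 11 (q(Y) = 7 - (-2 + 2*(-5))/3 = 7 - (-2 - 10)/3 = 7 - ⅓*(-12) = 7 + 4 = 11)
1/(E(q(u(5)), 309) + 33850/62851) = 1/(-161 + 33850/62851) = 1/(-10085161/62851) = -62851/10085161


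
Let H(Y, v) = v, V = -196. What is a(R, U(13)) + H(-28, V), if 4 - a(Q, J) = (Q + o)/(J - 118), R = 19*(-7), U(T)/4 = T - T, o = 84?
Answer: -22705/118 ≈ -192.42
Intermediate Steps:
U(T) = 0 (U(T) = 4*(T - T) = 4*0 = 0)
R = -133
a(Q, J) = 4 - (84 + Q)/(-118 + J) (a(Q, J) = 4 - (Q + 84)/(J - 118) = 4 - (84 + Q)/(-118 + J))
a(R, U(13)) + H(-28, V) = (-556 - 1*(-133) + 4*0)/(-118 + 0) - 196 = (-556 + 133 + 0)/(-118) - 196 = -1/118*(-423) - 196 = 423/118 - 196 = -22705/118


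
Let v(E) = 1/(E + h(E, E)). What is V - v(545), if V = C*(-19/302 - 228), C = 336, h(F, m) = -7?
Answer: -6225198151/81238 ≈ -76629.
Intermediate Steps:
V = -11571000/151 (V = 336*(-19/302 - 228) = 336*(-68875/302) = -11571000/151 ≈ -76629.)
v(E) = 1/(-7 + E) (v(E) = 1/(E - 7) = 1/(-7 + E))
V - v(545) = -11571000/151 - 1/(-7 + 545) = -11571000/151 - 1/538 = -6225198151/81238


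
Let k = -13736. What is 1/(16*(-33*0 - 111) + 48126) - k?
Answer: 636663601/46350 ≈ 13736.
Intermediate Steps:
1/(16*(-33*0 - 111) + 48126) - k = 1/(16*(-33*0 - 111) + 48126) - 1*(-13736) = 1/(16*(0 - 111) + 48126) + 13736 = 1/(16*(-111) + 48126) + 13736 = 1/(-1776 + 48126) + 13736 = 1/46350 + 13736 = 636663601/46350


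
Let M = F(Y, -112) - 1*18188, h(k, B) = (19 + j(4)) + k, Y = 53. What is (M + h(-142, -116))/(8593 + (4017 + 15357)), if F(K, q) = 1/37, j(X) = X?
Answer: -677358/1034779 ≈ -0.65459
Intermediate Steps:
h(k, B) = 23 + k (h(k, B) = (19 + 4) + k = 23 + k)
F(K, q) = 1/37
M = -672955/37 (M = 1/37 - 1*18188 = 1/37 - 18188 = -672955/37 ≈ -18188.)
(M + h(-142, -116))/(8593 + (4017 + 15357)) = (-672955/37 + (23 - 142))/(8593 + (4017 + 15357)) = (-672955/37 - 119)/(8593 + 19374) = -677358/37/27967 = -677358/37*1/27967 = -677358/1034779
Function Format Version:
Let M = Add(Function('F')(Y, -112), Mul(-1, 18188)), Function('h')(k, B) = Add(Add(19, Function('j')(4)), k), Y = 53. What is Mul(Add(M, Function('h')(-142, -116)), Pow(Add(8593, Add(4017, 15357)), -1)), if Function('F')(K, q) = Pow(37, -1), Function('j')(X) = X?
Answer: Rational(-677358, 1034779) ≈ -0.65459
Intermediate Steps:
Function('h')(k, B) = Add(23, k) (Function('h')(k, B) = Add(Add(19, 4), k) = Add(23, k))
Function('F')(K, q) = Rational(1, 37)
M = Rational(-672955, 37) (M = Add(Rational(1, 37), Mul(-1, 18188)) = Add(Rational(1, 37), -18188) = Rational(-672955, 37) ≈ -18188.)
Mul(Add(M, Function('h')(-142, -116)), Pow(Add(8593, Add(4017, 15357)), -1)) = Mul(Add(Rational(-672955, 37), Add(23, -142)), Pow(Add(8593, Add(4017, 15357)), -1)) = Mul(Add(Rational(-672955, 37), -119), Pow(Add(8593, 19374), -1)) = Mul(Rational(-677358, 37), Pow(27967, -1)) = Mul(Rational(-677358, 37), Rational(1, 27967)) = Rational(-677358, 1034779)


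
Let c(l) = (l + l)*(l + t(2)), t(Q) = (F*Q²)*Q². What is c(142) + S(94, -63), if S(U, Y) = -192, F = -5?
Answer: 17416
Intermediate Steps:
t(Q) = -5*Q⁴ (t(Q) = (-5*Q²)*Q² = -5*Q⁴)
c(l) = 2*l*(-80 + l) (c(l) = (l + l)*(l - 5*2⁴) = (2*l)*(l - 5*16) = (2*l)*(l - 80) = (2*l)*(-80 + l) = 2*l*(-80 + l))
c(142) + S(94, -63) = 2*142*(-80 + 142) - 192 = 2*142*62 - 192 = 17608 - 192 = 17416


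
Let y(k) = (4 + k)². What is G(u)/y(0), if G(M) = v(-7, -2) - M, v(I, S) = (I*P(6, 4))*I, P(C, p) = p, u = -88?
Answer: 71/4 ≈ 17.750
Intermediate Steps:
v(I, S) = 4*I² (v(I, S) = (I*4)*I = (4*I)*I = 4*I²)
G(M) = 196 - M (G(M) = 4*(-7)² - M = 4*49 - M = 196 - M)
G(u)/y(0) = (196 - 1*(-88))/((4 + 0)²) = (196 + 88)/(4²) = 284/16 = 284*(1/16) = 71/4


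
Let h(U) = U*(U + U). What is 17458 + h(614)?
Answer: 771450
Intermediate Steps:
h(U) = 2*U² (h(U) = U*(2*U) = 2*U²)
17458 + h(614) = 17458 + 2*614² = 17458 + 2*376996 = 17458 + 753992 = 771450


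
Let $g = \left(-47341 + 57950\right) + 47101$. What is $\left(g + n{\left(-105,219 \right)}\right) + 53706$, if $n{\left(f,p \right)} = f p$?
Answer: $88421$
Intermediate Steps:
$g = 57710$ ($g = 10609 + 47101 = 57710$)
$\left(g + n{\left(-105,219 \right)}\right) + 53706 = \left(57710 - 22995\right) + 53706 = 34715 + 53706 = 88421$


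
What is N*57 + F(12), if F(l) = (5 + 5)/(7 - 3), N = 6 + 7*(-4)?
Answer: -2503/2 ≈ -1251.5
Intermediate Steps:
N = -22 (N = 6 - 28 = -22)
F(l) = 5/2 (F(l) = 10/4 = 10*(¼) = 5/2)
N*57 + F(12) = -22*57 + 5/2 = -1254 + 5/2 = -2503/2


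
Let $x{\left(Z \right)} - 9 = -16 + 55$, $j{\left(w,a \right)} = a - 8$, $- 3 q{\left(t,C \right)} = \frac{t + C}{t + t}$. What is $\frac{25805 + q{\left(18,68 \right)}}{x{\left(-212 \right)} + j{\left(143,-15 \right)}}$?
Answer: $\frac{1393427}{1350} \approx 1032.2$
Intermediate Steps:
$q{\left(t,C \right)} = - \frac{C + t}{6 t}$ ($q{\left(t,C \right)} = - \frac{\left(t + C\right) \frac{1}{t + t}}{3} = - \frac{\left(C + t\right) \frac{1}{2 t}}{3} = - \frac{\frac{1}{2} \frac{1}{t} \left(C + t\right)}{3} = - \frac{C + t}{6 t}$)
$j{\left(w,a \right)} = -8 + a$
$x{\left(Z \right)} = 48$ ($x{\left(Z \right)} = 9 + \left(-16 + 55\right) = 9 + 39 = 48$)
$\frac{25805 + q{\left(18,68 \right)}}{x{\left(-212 \right)} + j{\left(143,-15 \right)}} = \frac{25805 + \frac{\left(-1\right) 68 - 18}{6 \cdot 18}}{48 - 23} = \frac{25805 + \frac{1}{6} \cdot \frac{1}{18} \left(-68 - 18\right)}{48 - 23} = \frac{25805 + \frac{1}{6} \cdot \frac{1}{18} \left(-86\right)}{25} = \left(25805 - \frac{43}{54}\right) \frac{1}{25} = \frac{1393427}{54} \cdot \frac{1}{25} = \frac{1393427}{1350}$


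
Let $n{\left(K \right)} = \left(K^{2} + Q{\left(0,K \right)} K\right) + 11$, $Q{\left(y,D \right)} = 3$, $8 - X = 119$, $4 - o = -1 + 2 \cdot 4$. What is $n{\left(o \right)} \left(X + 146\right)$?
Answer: $385$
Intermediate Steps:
$o = -3$ ($o = 4 - \left(-1 + 2 \cdot 4\right) = 4 - \left(-1 + 8\right) = 4 - 7 = -3$)
$X = -111$ ($X = 8 - 119 = -111$)
$n{\left(K \right)} = 11 + K^{2} + 3 K$ ($n{\left(K \right)} = \left(K^{2} + 3 K\right) + 11 = 11 + K^{2} + 3 K$)
$n{\left(o \right)} \left(X + 146\right) = \left(11 + \left(-3\right)^{2} + 3 \left(-3\right)\right) \left(-111 + 146\right) = \left(11 + 9 - 9\right) 35 = 11 \cdot 35 = 385$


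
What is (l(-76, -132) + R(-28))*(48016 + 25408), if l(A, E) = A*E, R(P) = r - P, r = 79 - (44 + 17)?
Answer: 739967072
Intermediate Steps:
r = 18 (r = 79 - 1*61 = 79 - 61 = 18)
R(P) = 18 - P
(l(-76, -132) + R(-28))*(48016 + 25408) = (-76*(-132) + (18 - 1*(-28)))*(48016 + 25408) = (10032 + (18 + 28))*73424 = (10032 + 46)*73424 = 10078*73424 = 739967072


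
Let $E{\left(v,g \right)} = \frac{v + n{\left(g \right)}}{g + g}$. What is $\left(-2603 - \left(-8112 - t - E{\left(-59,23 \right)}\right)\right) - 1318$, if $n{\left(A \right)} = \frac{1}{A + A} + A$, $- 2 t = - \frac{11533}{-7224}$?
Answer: $\frac{32019700655}{7642992} \approx 4189.4$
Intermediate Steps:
$t = - \frac{11533}{14448}$ ($t = - \frac{\left(-11533\right) \frac{1}{-7224}}{2} = - \frac{\left(-11533\right) \left(- \frac{1}{7224}\right)}{2} = \left(- \frac{1}{2}\right) \frac{11533}{7224} = - \frac{11533}{14448} \approx -0.79824$)
$n{\left(A \right)} = A + \frac{1}{2 A}$ ($n{\left(A \right)} = \frac{1}{2 A} + A = A + \frac{1}{2 A}$)
$E{\left(v,g \right)} = \frac{g + v + \frac{1}{2 g}}{2 g}$ ($E{\left(v,g \right)} = \frac{v + \left(g + \frac{1}{2 g}\right)}{g + g} = \frac{g + v + \frac{1}{2 g}}{2 g}$)
$\left(-2603 - \left(-8112 - t - E{\left(-59,23 \right)}\right)\right) - 1318 = \left(-2603 - \left(- \frac{117190643}{14448} - \left(\frac{1}{2} + \frac{1}{4 \cdot 529} + \frac{1}{2} \left(-59\right) \frac{1}{23}\right)\right)\right) - 1318 = \left(-2603 - \left(- \frac{117190643}{14448} - \left(\frac{1}{2} + \frac{1}{4} \cdot \frac{1}{529} + \frac{1}{2} \left(-59\right) \frac{1}{23}\right)\right)\right) - 1318 = \left(-2603 - \left(- \frac{117190643}{14448} - \left(\frac{1}{2} + \frac{1}{2116} - \frac{59}{46}\right)\right)\right) - 1318 = \left(-2603 - \left(- \frac{117190643}{14448} + \frac{1655}{2116}\right)\right) - 1318 = \left(-2603 - - \frac{61987872287}{7642992}\right) - 1318 = \left(-2603 + \left(- \frac{11533}{14448} + \frac{17163337}{2116}\right)\right) - 1318 = \left(-2603 + \frac{61987872287}{7642992}\right) - 1318 = \frac{42093164111}{7642992} - 1318 = \frac{32019700655}{7642992}$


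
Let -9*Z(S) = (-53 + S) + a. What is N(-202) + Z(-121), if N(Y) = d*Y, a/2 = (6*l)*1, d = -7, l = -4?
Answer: 4316/3 ≈ 1438.7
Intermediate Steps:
a = -48 (a = 2*((6*(-4))*1) = 2*(-24*1) = 2*(-24) = -48)
Z(S) = 101/9 - S/9 (Z(S) = -((-53 + S) - 48)/9 = -(-101 + S)/9 = 101/9 - S/9)
N(Y) = -7*Y
N(-202) + Z(-121) = -7*(-202) + (101/9 - 1/9*(-121)) = 1414 + (101/9 + 121/9) = 1414 + 74/3 = 4316/3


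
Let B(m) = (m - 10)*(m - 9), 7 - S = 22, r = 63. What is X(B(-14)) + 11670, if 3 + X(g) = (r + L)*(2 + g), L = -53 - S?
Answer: 25517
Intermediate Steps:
S = -15 (S = 7 - 1*22 = 7 - 22 = -15)
L = -38 (L = -53 - 1*(-15) = -53 + 15 = -38)
B(m) = (-10 + m)*(-9 + m)
X(g) = 47 + 25*g (X(g) = -3 + (63 - 38)*(2 + g) = -3 + 25*(2 + g) = -3 + (50 + 25*g) = 47 + 25*g)
X(B(-14)) + 11670 = (47 + 25*(90 + (-14)**2 - 19*(-14))) + 11670 = (47 + 25*(90 + 196 + 266)) + 11670 = (47 + 25*552) + 11670 = (47 + 13800) + 11670 = 13847 + 11670 = 25517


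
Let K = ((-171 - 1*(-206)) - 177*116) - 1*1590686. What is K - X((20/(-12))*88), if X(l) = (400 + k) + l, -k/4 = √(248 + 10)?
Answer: -4834309/3 + 4*√258 ≈ -1.6114e+6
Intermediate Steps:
k = -4*√258 (k = -4*√(248 + 10) = -4*√258 ≈ -64.250)
K = -1611183 (K = ((-171 + 206) - 20532) - 1590686 = (35 - 20532) - 1590686 = -20497 - 1590686 = -1611183)
X(l) = 400 + l - 4*√258 (X(l) = (400 - 4*√258) + l = 400 + l - 4*√258)
K - X((20/(-12))*88) = -1611183 - (400 + (20/(-12))*88 - 4*√258) = -1611183 - (400 + (20*(-1/12))*88 - 4*√258) = -1611183 - (400 - 5/3*88 - 4*√258) = -1611183 - (400 - 440/3 - 4*√258) = -1611183 - (760/3 - 4*√258) = -1611183 + (-760/3 + 4*√258) = -4834309/3 + 4*√258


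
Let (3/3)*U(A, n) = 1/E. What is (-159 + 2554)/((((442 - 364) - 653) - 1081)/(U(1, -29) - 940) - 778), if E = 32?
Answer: -14407841/4669694 ≈ -3.0854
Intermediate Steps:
U(A, n) = 1/32
(-159 + 2554)/((((442 - 364) - 653) - 1081)/(U(1, -29) - 940) - 778) = (-159 + 2554)/((((442 - 364) - 653) - 1081)/(1/32 - 940) - 778) = 2395/(((78 - 653) - 1081)/(-30079/32) - 778) = 2395/((-575 - 1081)*(-32/30079) - 778) = 2395/(-1656*(-32/30079) - 778) = 2395/(52992/30079 - 778) = 2395/(-23348470/30079) = 2395*(-30079/23348470) = -14407841/4669694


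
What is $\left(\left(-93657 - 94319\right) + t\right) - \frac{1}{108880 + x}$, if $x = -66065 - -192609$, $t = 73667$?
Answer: $- \frac{26911082017}{235424} \approx -1.1431 \cdot 10^{5}$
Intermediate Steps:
$x = 126544$ ($x = -66065 + 192609 = 126544$)
$\left(\left(-93657 - 94319\right) + t\right) - \frac{1}{108880 + x} = \left(\left(-93657 - 94319\right) + 73667\right) - \frac{1}{108880 + 126544} = \left(-187976 + 73667\right) - \frac{1}{235424} = -114309 - \frac{1}{235424} = - \frac{26911082017}{235424}$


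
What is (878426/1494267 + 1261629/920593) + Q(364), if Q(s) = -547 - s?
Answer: -1250488412033980/1375611740331 ≈ -909.04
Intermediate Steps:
(878426/1494267 + 1261629/920593) + Q(364) = (878426/1494267 + 1261629/920593) + (-547 - 1*364) = (878426*(1/1494267) + 1261629*(1/920593)) + (-547 - 364) = (878426/1494267 + 1261629/920593) - 911 = 2693883407561/1375611740331 - 911 = -1250488412033980/1375611740331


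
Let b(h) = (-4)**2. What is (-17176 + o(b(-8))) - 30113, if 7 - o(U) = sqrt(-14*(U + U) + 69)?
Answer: -47282 - I*sqrt(379) ≈ -47282.0 - 19.468*I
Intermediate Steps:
b(h) = 16
o(U) = 7 - sqrt(69 - 28*U) (o(U) = 7 - sqrt(-14*(U + U) + 69) = 7 - sqrt(-28*U + 69) = 7 - sqrt(69 - 28*U))
(-17176 + o(b(-8))) - 30113 = (-17176 + (7 - sqrt(69 - 28*16))) - 30113 = (-17176 + (7 - sqrt(69 - 448))) - 30113 = (-17176 + (7 - sqrt(-379))) - 30113 = (-17176 + (7 - I*sqrt(379))) - 30113 = (-17169 - I*sqrt(379)) - 30113 = -47282 - I*sqrt(379)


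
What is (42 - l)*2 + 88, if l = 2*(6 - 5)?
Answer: 168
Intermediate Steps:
l = 2 (l = 2*1 = 2)
(42 - l)*2 + 88 = (42 - 1*2)*2 + 88 = (42 - 2)*2 + 88 = 40*2 + 88 = 80 + 88 = 168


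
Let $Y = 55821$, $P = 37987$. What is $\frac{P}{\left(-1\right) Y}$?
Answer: $- \frac{37987}{55821} \approx -0.68051$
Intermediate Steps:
$\frac{P}{\left(-1\right) Y} = \frac{37987}{\left(-1\right) 55821} = \frac{37987}{-55821} = 37987 \left(- \frac{1}{55821}\right) = - \frac{37987}{55821}$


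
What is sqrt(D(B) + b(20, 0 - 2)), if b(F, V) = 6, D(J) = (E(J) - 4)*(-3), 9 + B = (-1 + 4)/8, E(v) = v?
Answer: 3*sqrt(78)/4 ≈ 6.6238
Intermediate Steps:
B = -69/8 (B = -9 + (-1 + 4)/8 = -9 + 3*(1/8) = -9 + 3/8 = -69/8 ≈ -8.6250)
D(J) = 12 - 3*J (D(J) = (J - 4)*(-3) = (-4 + J)*(-3) = 12 - 3*J)
sqrt(D(B) + b(20, 0 - 2)) = sqrt((12 - 3*(-69/8)) + 6) = sqrt((12 + 207/8) + 6) = sqrt(303/8 + 6) = sqrt(351/8) = 3*sqrt(78)/4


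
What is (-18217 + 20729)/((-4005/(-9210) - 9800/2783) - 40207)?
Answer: -4292410144/68709467873 ≈ -0.062472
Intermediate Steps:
(-18217 + 20729)/((-4005/(-9210) - 9800/2783) - 40207) = 2512/((-4005*(-1/9210) - 9800*1/2783) - 40207) = 2512/((267/614 - 9800/2783) - 40207) = 2512/(-5274139/1708762 - 40207) = 2512/(-68709467873/1708762) = 2512*(-1708762/68709467873) = -4292410144/68709467873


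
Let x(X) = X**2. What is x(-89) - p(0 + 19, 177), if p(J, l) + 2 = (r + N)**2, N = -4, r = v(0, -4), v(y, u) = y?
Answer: 7907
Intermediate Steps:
r = 0
p(J, l) = 14 (p(J, l) = -2 + (0 - 4)**2 = -2 + (-4)**2 = -2 + 16 = 14)
x(-89) - p(0 + 19, 177) = (-89)**2 - 1*14 = 7921 - 14 = 7907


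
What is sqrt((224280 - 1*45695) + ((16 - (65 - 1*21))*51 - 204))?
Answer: sqrt(176953) ≈ 420.66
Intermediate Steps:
sqrt((224280 - 1*45695) + ((16 - (65 - 1*21))*51 - 204)) = sqrt((224280 - 45695) + ((16 - (65 - 21))*51 - 204)) = sqrt(178585 + ((16 - 1*44)*51 - 204)) = sqrt(178585 + ((16 - 44)*51 - 204)) = sqrt(178585 + (-28*51 - 204)) = sqrt(178585 + (-1428 - 204)) = sqrt(178585 - 1632) = sqrt(176953)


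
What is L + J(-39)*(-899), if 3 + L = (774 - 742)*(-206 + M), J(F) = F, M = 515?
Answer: 44946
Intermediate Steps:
L = 9885 (L = -3 + (774 - 742)*(-206 + 515) = -3 + 32*309 = -3 + 9888 = 9885)
L + J(-39)*(-899) = 9885 - 39*(-899) = 9885 + 35061 = 44946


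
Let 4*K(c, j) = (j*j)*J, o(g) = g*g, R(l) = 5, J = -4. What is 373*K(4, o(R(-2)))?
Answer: -233125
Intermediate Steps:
o(g) = g²
K(c, j) = -j² (K(c, j) = ((j*j)*(-4))/4 = (j²*(-4))/4 = (-4*j²)/4 = -j²)
373*K(4, o(R(-2))) = 373*(-(5²)²) = 373*(-1*25²) = 373*(-1*625) = 373*(-625) = -233125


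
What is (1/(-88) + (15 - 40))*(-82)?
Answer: 90241/44 ≈ 2050.9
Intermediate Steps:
(1/(-88) + (15 - 40))*(-82) = (-1/88 - 25)*(-82) = -2201/88*(-82) = 90241/44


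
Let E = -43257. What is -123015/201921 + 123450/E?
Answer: -3360934145/970499633 ≈ -3.4631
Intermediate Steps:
-123015/201921 + 123450/E = -123015/201921 + 123450/(-43257) = -123015*1/201921 + 123450*(-1/43257) = -41005/67307 - 41150/14419 = -3360934145/970499633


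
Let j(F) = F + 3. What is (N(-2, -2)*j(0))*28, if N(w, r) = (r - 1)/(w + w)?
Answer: 63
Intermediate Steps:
j(F) = 3 + F
N(w, r) = (-1 + r)/(2*w) (N(w, r) = (-1 + r)/((2*w)) = (-1 + r)*(1/(2*w)) = (-1 + r)/(2*w))
(N(-2, -2)*j(0))*28 = (((½)*(-1 - 2)/(-2))*(3 + 0))*28 = (((½)*(-½)*(-3))*3)*28 = ((¾)*3)*28 = (9/4)*28 = 63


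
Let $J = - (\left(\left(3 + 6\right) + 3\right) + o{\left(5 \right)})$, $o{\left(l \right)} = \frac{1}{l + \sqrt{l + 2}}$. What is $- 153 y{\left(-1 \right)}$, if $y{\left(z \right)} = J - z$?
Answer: $\frac{3451}{2} - \frac{17 \sqrt{7}}{2} \approx 1703.0$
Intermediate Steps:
$o{\left(l \right)} = \frac{1}{l + \sqrt{2 + l}}$
$J = -12 - \frac{1}{5 + \sqrt{7}}$ ($J = - (\left(\left(3 + 6\right) + 3\right) + \frac{1}{5 + \sqrt{2 + 5}}) = - (\left(9 + 3\right) + \frac{1}{5 + \sqrt{7}}) = - (12 + \frac{1}{5 + \sqrt{7}}) = -12 - \frac{1}{5 + \sqrt{7}} \approx -12.131$)
$y{\left(z \right)} = - \frac{221}{18} - z + \frac{\sqrt{7}}{18}$ ($y{\left(z \right)} = \left(- \frac{221}{18} + \frac{\sqrt{7}}{18}\right) - z = - \frac{221}{18} - z + \frac{\sqrt{7}}{18}$)
$- 153 y{\left(-1 \right)} = - 153 \left(- \frac{221}{18} - -1 + \frac{\sqrt{7}}{18}\right) = - 153 \left(- \frac{221}{18} + 1 + \frac{\sqrt{7}}{18}\right) = - 153 \left(- \frac{203}{18} + \frac{\sqrt{7}}{18}\right) = \frac{3451}{2} - \frac{17 \sqrt{7}}{2}$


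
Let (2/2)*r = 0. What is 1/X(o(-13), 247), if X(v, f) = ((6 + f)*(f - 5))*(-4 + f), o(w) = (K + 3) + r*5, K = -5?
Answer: 1/14877918 ≈ 6.7214e-8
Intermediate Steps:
r = 0
o(w) = -2 (o(w) = (-5 + 3) + 0*5 = -2 + 0 = -2)
X(v, f) = (-5 + f)*(-4 + f)*(6 + f) (X(v, f) = ((6 + f)*(-5 + f))*(-4 + f) = ((-5 + f)*(6 + f))*(-4 + f) = (-5 + f)*(-4 + f)*(6 + f))
1/X(o(-13), 247) = 1/(120 + 247³ - 34*247 - 3*247²) = 1/(120 + 15069223 - 8398 - 3*61009) = 1/(120 + 15069223 - 8398 - 183027) = 1/14877918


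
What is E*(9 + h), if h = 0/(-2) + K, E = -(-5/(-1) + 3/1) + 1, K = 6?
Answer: -105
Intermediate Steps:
E = -7 (E = -(-5*(-1) + 3*1) + 1 = -(5 + 3) + 1 = -1*8 + 1 = -8 + 1 = -7)
h = 6 (h = 0/(-2) + 6 = 0*(-½) + 6 = 0 + 6 = 6)
E*(9 + h) = -7*(9 + 6) = -7*15 = -105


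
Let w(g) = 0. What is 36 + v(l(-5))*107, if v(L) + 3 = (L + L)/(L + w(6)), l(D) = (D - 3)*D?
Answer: -71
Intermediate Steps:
l(D) = D*(-3 + D) (l(D) = (-3 + D)*D = D*(-3 + D))
v(L) = -1 (v(L) = -3 + (L + L)/(L + 0) = -3 + (2*L)/L = -3 + 2 = -1)
36 + v(l(-5))*107 = 36 - 1*107 = 36 - 107 = -71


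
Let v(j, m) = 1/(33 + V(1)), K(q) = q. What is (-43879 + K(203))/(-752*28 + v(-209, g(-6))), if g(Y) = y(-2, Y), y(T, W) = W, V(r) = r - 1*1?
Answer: 1441308/694847 ≈ 2.0743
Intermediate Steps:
V(r) = -1 + r (V(r) = r - 1 = -1 + r)
g(Y) = Y
v(j, m) = 1/33 (v(j, m) = 1/(33 + (-1 + 1)) = 1/(33 + 0) = 1/33)
(-43879 + K(203))/(-752*28 + v(-209, g(-6))) = (-43879 + 203)/(-752*28 + 1/33) = -43676/(-21056 + 1/33) = -43676/(-694847/33) = -43676*(-33/694847) = 1441308/694847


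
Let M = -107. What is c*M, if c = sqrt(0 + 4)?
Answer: -214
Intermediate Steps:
c = 2 (c = sqrt(4) = 2)
c*M = 2*(-107) = -214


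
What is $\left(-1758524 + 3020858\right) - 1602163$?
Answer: $-339829$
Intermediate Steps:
$\left(-1758524 + 3020858\right) - 1602163 = 1262334 - 1602163 = -339829$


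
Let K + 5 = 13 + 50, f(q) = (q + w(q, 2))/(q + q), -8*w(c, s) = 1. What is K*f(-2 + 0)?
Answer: 493/16 ≈ 30.813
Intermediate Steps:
w(c, s) = -⅛ (w(c, s) = -⅛*1 = -⅛)
f(q) = (-⅛ + q)/(2*q) (f(q) = (q - ⅛)/(q + q) = (-⅛ + q)/((2*q)) = (-⅛ + q)*(1/(2*q)) = (-⅛ + q)/(2*q))
K = 58 (K = -5 + (13 + 50) = -5 + 63 = 58)
K*f(-2 + 0) = 58*((-1 + 8*(-2 + 0))/(16*(-2 + 0))) = 58*((1/16)*(-1 + 8*(-2))/(-2)) = 58*((1/16)*(-½)*(-1 - 16)) = 58*((1/16)*(-½)*(-17)) = 58*(17/32) = 493/16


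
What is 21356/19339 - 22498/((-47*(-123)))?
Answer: -311629786/111798759 ≈ -2.7874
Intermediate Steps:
21356/19339 - 22498/((-47*(-123))) = 21356*(1/19339) - 22498/5781 = 21356/19339 - 22498*1/5781 = 21356/19339 - 22498/5781 = -311629786/111798759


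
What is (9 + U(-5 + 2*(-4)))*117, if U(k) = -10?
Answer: -117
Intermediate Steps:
(9 + U(-5 + 2*(-4)))*117 = (9 - 10)*117 = -1*117 = -117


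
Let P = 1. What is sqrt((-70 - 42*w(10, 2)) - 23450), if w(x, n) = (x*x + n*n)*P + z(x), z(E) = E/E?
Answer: 7*I*sqrt(570) ≈ 167.12*I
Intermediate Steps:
z(E) = 1
w(x, n) = 1 + n**2 + x**2 (w(x, n) = (x*x + n*n)*1 + 1 = (x**2 + n**2)*1 + 1 = (n**2 + x**2)*1 + 1 = (n**2 + x**2) + 1 = 1 + n**2 + x**2)
sqrt((-70 - 42*w(10, 2)) - 23450) = sqrt((-70 - 42*(1 + 2**2 + 10**2)) - 23450) = sqrt((-70 - 42*(1 + 4 + 100)) - 23450) = sqrt((-70 - 42*105) - 23450) = sqrt((-70 - 4410) - 23450) = sqrt(-4480 - 23450) = sqrt(-27930) = 7*I*sqrt(570)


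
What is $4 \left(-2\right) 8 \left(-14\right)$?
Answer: $896$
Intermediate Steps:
$4 \left(-2\right) 8 \left(-14\right) = \left(-8\right) 8 \left(-14\right) = \left(-64\right) \left(-14\right) = 896$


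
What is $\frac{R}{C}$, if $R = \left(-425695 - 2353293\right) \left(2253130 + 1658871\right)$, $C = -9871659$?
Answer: $\frac{10871403834988}{9871659} \approx 1.1013 \cdot 10^{6}$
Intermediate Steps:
$R = -10871403834988$ ($R = \left(-2778988\right) 3912001 = -10871403834988$)
$\frac{R}{C} = - \frac{10871403834988}{-9871659} = \left(-10871403834988\right) \left(- \frac{1}{9871659}\right) = \frac{10871403834988}{9871659}$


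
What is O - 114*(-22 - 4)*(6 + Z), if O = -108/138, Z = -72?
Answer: -4499370/23 ≈ -1.9562e+5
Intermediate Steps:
O = -18/23 (O = -108*1/138 = -18/23 ≈ -0.78261)
O - 114*(-22 - 4)*(6 + Z) = -18/23 - 114*(-22 - 4)*(6 - 72) = -18/23 - (-2964)*(-66) = -18/23 - 114*1716 = -18/23 - 195624 = -4499370/23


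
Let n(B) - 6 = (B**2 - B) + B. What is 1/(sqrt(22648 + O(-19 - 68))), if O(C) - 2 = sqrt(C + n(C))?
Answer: sqrt(6)/(6*sqrt(3775 + 4*sqrt(13))) ≈ 0.0066319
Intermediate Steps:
n(B) = 6 + B**2 (n(B) = 6 + ((B**2 - B) + B) = 6 + B**2)
O(C) = 2 + sqrt(6 + C + C**2) (O(C) = 2 + sqrt(C + (6 + C**2)) = 2 + sqrt(6 + C + C**2))
1/(sqrt(22648 + O(-19 - 68))) = 1/(sqrt(22648 + (2 + sqrt(6 + (-19 - 68) + (-19 - 68)**2)))) = 1/(sqrt(22648 + (2 + sqrt(6 - 87 + (-87)**2)))) = 1/(sqrt(22648 + (2 + sqrt(6 - 87 + 7569)))) = 1/(sqrt(22648 + (2 + sqrt(7488)))) = 1/(sqrt(22648 + (2 + 24*sqrt(13)))) = 1/(sqrt(22650 + 24*sqrt(13))) = 1/sqrt(22650 + 24*sqrt(13))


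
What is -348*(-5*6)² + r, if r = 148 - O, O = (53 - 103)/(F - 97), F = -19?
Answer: -18157041/58 ≈ -3.1305e+5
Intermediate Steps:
O = 25/58 (O = (53 - 103)/(-19 - 97) = -50/(-116) = -50*(-1/116) = 25/58 ≈ 0.43103)
r = 8559/58 (r = 148 - 1*25/58 = 148 - 25/58 = 8559/58 ≈ 147.57)
-348*(-5*6)² + r = -348*(-5*6)² + 8559/58 = -348*(-30)² + 8559/58 = -348*900 + 8559/58 = -313200 + 8559/58 = -18157041/58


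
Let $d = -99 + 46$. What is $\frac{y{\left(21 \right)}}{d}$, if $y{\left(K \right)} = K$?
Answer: $- \frac{21}{53} \approx -0.39623$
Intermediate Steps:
$d = -53$
$\frac{y{\left(21 \right)}}{d} = \frac{21}{-53} = 21 \left(- \frac{1}{53}\right) = - \frac{21}{53}$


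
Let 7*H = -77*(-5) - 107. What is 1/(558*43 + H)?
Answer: 7/168236 ≈ 4.1608e-5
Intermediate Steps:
H = 278/7 (H = (-77*(-5) - 107)/7 = (385 - 107)/7 = (⅐)*278 = 278/7 ≈ 39.714)
1/(558*43 + H) = 1/(558*43 + 278/7) = 1/(23994 + 278/7) = 1/(168236/7) = 7/168236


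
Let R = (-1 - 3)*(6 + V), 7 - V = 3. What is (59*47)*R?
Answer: -110920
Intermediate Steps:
V = 4 (V = 7 - 1*3 = 7 - 3 = 4)
R = -40 (R = (-1 - 3)*(6 + 4) = -4*10 = -40)
(59*47)*R = (59*47)*(-40) = 2773*(-40) = -110920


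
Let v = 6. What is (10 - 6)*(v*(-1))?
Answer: -24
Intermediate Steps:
(10 - 6)*(v*(-1)) = (10 - 6)*(6*(-1)) = 4*(-6) = -24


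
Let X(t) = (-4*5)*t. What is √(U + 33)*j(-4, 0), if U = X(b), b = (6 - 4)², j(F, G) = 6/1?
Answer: 6*I*√47 ≈ 41.134*I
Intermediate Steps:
j(F, G) = 6 (j(F, G) = 6*1 = 6)
b = 4 (b = 2² = 4)
X(t) = -20*t
U = -80 (U = -20*4 = -80)
√(U + 33)*j(-4, 0) = √(-80 + 33)*6 = √(-47)*6 = (I*√47)*6 = 6*I*√47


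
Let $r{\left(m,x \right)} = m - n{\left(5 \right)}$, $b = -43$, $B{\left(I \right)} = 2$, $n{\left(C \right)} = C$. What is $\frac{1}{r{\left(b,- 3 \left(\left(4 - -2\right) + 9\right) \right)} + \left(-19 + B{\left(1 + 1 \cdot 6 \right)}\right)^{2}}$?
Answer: $\frac{1}{241} \approx 0.0041494$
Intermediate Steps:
$r{\left(m,x \right)} = -5 + m$ ($r{\left(m,x \right)} = m - 5 = -5 + m$)
$\frac{1}{r{\left(b,- 3 \left(\left(4 - -2\right) + 9\right) \right)} + \left(-19 + B{\left(1 + 1 \cdot 6 \right)}\right)^{2}} = \frac{1}{\left(-5 - 43\right) + \left(-19 + 2\right)^{2}} = \frac{1}{-48 + \left(-17\right)^{2}} = \frac{1}{-48 + 289} = \frac{1}{241}$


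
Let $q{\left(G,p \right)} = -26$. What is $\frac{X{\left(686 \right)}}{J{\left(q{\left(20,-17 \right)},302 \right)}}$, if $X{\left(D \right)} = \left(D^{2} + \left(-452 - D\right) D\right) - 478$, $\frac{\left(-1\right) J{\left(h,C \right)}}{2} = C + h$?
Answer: $\frac{155275}{276} \approx 562.59$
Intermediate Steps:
$J{\left(h,C \right)} = - 2 C - 2 h$ ($J{\left(h,C \right)} = - 2 \left(C + h\right) = - 2 C - 2 h$)
$X{\left(D \right)} = -478 + D^{2} + D \left(-452 - D\right)$ ($X{\left(D \right)} = \left(D^{2} + D \left(-452 - D\right)\right) - 478 = -478 + D^{2} + D \left(-452 - D\right)$)
$\frac{X{\left(686 \right)}}{J{\left(q{\left(20,-17 \right)},302 \right)}} = \frac{-478 - 310072}{\left(-2\right) 302 - -52} = \frac{-478 - 310072}{-604 + 52} = - \frac{310550}{-552} = \left(-310550\right) \left(- \frac{1}{552}\right) = \frac{155275}{276}$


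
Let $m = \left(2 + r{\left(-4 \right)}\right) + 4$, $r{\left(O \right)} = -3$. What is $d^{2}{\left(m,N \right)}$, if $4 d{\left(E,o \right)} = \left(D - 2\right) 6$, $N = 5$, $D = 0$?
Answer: $9$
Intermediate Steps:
$m = 3$ ($m = \left(2 - 3\right) + 4 = -1 + 4 = 3$)
$d{\left(E,o \right)} = -3$ ($d{\left(E,o \right)} = \frac{\left(0 - 2\right) 6}{4} = \frac{\left(-2\right) 6}{4} = \frac{1}{4} \left(-12\right) = -3$)
$d^{2}{\left(m,N \right)} = \left(-3\right)^{2} = 9$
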